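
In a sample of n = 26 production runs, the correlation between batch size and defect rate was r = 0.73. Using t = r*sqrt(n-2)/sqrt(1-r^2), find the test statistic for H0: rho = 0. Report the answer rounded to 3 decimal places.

t = r·√(n−2) / √(1−r²) with r = 0.73, n = 26
  = 0.73·√24 / √(1 − 0.5329)
  = 0.73·4.898979 / 0.683447
  = 3.576255 / 0.683447 = 5.233

5.233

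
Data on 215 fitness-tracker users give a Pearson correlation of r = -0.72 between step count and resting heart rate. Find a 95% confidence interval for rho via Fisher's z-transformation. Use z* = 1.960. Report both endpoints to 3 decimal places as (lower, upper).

z_r = atanh(-0.72) = -0.907645;  SE = 1/√(n−3) = 1/√212 = 0.068680
z-limits: -0.907645 ± 1.960·0.068680 = -0.907645 ± 0.134613 = [-1.042258, -0.773032]
ρ-limits: (tanh -1.042258, tanh -0.773032) = (-0.779, -0.649)

(-0.779, -0.649)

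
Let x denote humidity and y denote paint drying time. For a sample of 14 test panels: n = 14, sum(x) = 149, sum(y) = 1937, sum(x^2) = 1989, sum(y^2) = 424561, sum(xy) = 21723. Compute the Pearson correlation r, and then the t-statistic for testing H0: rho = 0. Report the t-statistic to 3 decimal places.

0.488

Numerator: nΣxy − (Σx)(Σy) = 14·21723 − (149)(1937) = 15509
Denominator: √[(nΣx²−(Σx)²)(nΣy²−(Σy)²)]
  nΣx²−(Σx)² = 14·1989 − 22201 = 5645;  nΣy²−(Σy)² = 14·424561 − 3751969 = 2191885
  √(5645·2191885) = √12373190825 = 111234.8454
r = 15509 / 111234.8454 = 0.1394
t = r·√(n−2)/√(1−r²) = 0.1394·√12 / √(1−0.019432) = 0.482896 / 0.990236 = 0.488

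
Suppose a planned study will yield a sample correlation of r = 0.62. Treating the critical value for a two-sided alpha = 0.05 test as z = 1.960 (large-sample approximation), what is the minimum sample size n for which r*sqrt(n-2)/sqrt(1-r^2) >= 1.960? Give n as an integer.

9

r√(n−2)/√(1−r²) ≥ 1.960  ⇔  n−2 ≥ (1.960)²·(1−r²)/r²
(1−r²)/r² = (1−0.3844)/0.3844 = 1.6015
n ≥ 2 + 3.8416·1.6015 = 2 + 6.1523 = 8.1523
⌈8.1523⌉ = 9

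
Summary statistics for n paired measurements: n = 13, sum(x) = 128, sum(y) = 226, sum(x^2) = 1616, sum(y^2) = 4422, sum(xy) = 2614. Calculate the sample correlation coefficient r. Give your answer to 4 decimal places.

Numerator: nΣxy − (Σx)(Σy) = 13·2614 − (128)(226) = 5054
Denominator: √[(nΣx²−(Σx)²)(nΣy²−(Σy)²)]
  nΣx²−(Σx)² = 13·1616 − 16384 = 4624;  nΣy²−(Σy)² = 13·4422 − 51076 = 6410
  √(4624·6410) = √29639840 = 5444.2483
r = 5054 / 5444.2483 = 0.9283

0.9283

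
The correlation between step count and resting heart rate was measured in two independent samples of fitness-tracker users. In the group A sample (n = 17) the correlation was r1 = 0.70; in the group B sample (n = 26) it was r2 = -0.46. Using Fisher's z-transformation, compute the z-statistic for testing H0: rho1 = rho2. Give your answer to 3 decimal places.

Fisher z-transforms: z1 = atanh(0.70) = 0.867301, z2 = atanh(-0.46) = -0.497311; difference d = 1.364612
Var(d) = 1/14 + 1/23 = 0.0714286 + 0.0434783 = 0.1149069
z = d/√Var(d) = 1.364612 / √0.1149069 = 1.364612 / 0.338979 = 4.026

4.026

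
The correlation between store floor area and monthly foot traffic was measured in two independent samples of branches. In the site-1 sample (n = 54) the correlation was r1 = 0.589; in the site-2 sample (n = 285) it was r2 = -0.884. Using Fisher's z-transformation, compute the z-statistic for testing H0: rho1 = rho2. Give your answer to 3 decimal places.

z1 = atanh(0.589) = 0.676133,  z2 = atanh(-0.884) = -1.393781
SE = √(1/(n1−3) + 1/(n2−3)) = √(1/51 + 1/282) = √(0.0196078 + 0.0035461) = √0.0231539 = 0.152164
z = (z1 − z2)/SE = (0.676133 − (-1.393781)) / 0.152164 = 2.069914 / 0.152164 = 13.603

13.603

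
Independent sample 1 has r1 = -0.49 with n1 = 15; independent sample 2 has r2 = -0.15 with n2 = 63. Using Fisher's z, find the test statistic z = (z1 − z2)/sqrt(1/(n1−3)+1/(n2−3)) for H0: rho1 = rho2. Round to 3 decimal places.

-1.217

Fisher z-transforms: z1 = atanh(-0.49) = -0.536060, z2 = atanh(-0.15) = -0.151140; difference d = -0.384920
Var(d) = 1/12 + 1/60 = 0.0833333 + 0.0166667 = 0.1000000
z = d/√Var(d) = -0.384920 / √0.1000000 = -0.384920 / 0.316228 = -1.217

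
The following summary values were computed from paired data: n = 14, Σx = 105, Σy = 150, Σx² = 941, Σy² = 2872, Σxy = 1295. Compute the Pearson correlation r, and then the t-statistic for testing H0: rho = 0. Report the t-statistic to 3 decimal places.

1.449

Numerator: nΣxy − (Σx)(Σy) = 14·1295 − (105)(150) = 2380
Denominator: √[(nΣx²−(Σx)²)(nΣy²−(Σy)²)]
  nΣx²−(Σx)² = 14·941 − 11025 = 2149;  nΣy²−(Σy)² = 14·2872 − 22500 = 17708
  √(2149·17708) = √38054492 = 6168.8323
r = 2380 / 6168.8323 = 0.3858
t = r·√(n−2)/√(1−r²) = 0.3858·√12 / √(1−0.148842) = 1.336450 / 0.922582 = 1.449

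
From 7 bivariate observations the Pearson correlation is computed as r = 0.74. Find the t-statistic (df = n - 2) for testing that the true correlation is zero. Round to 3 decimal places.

t = r·√(n−2) / √(1−r²) with r = 0.74, n = 7
  = 0.74·√5 / √(1 − 0.5476)
  = 0.74·2.236068 / 0.672607
  = 1.654690 / 0.672607 = 2.460

2.460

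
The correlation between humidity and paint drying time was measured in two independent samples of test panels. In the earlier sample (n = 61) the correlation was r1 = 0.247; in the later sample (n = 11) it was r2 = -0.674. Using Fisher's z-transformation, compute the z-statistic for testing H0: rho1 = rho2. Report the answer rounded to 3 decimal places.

2.838

z1 = atanh(0.247) = 0.252215,  z2 = atanh(-0.674) = -0.818037
SE = √(1/(n1−3) + 1/(n2−3)) = √(1/58 + 1/8) = √(0.0172414 + 0.1250000) = √0.1422414 = 0.377149
z = (z1 − z2)/SE = (0.252215 − (-0.818037)) / 0.377149 = 1.070252 / 0.377149 = 2.838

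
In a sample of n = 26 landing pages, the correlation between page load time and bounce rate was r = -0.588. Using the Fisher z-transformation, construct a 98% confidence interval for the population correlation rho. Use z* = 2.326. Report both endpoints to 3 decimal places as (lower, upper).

(-0.821, -0.187)

Fisher z: z_r = atanh(r) = ½·ln((1+(-0.588))/(1−(-0.588))) = -0.674604
SE(z) = 1/√(n−3) = 1/√23 = 0.208514
98% ⇒ z* = 2.326; margin = 2.326·0.208514 = 0.485004
CI on z-scale: (-1.159608, -0.189600)
Back-transform: tanh(-1.159608) = -0.820912, tanh(-0.189600) = -0.187360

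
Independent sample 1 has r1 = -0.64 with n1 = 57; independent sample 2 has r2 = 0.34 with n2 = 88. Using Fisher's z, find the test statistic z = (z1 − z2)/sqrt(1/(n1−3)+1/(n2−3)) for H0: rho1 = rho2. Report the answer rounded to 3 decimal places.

-6.392

z1 = atanh(-0.64) = -0.758174,  z2 = atanh(0.34) = 0.354093
SE = √(1/(n1−3) + 1/(n2−3)) = √(1/54 + 1/85) = √(0.0185185 + 0.0117647) = √0.0302832 = 0.174021
z = (z1 − z2)/SE = (-0.758174 − 0.354093) / 0.174021 = -1.112267 / 0.174021 = -6.392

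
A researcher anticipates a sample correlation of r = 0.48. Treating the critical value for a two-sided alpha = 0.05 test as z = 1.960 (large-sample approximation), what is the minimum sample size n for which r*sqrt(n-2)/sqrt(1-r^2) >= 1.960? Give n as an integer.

15

Need r·√(n−2)/√(1−r²) ≥ 1.960
√(n−2) ≥ 1.960·√(1−0.2304) / 0.48 = 1.960·0.877268 / 0.48 = 3.5822
n−2 ≥ 12.8322  ⇒  n ≥ 14.8322
Smallest integer n = 15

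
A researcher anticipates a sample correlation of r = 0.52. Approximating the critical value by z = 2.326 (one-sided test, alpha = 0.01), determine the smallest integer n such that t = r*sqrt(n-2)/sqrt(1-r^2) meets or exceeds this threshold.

17

r√(n−2)/√(1−r²) ≥ 2.326  ⇔  n−2 ≥ (2.326)²·(1−r²)/r²
(1−r²)/r² = (1−0.2704)/0.2704 = 2.6982
n ≥ 2 + 5.410276·2.6982 = 2 + 14.5980 = 16.5980
⌈16.5980⌉ = 17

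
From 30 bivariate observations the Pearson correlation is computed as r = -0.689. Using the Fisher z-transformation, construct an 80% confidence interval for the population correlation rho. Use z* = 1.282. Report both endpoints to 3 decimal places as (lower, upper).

z_r = atanh(-0.689) = -0.846050;  SE = 1/√(n−3) = 1/√27 = 0.192450
z-limits: -0.846050 ± 1.282·0.192450 = -0.846050 ± 0.246721 = [-1.092771, -0.599329]
ρ-limits: (tanh -1.092771, tanh -0.599329) = (-0.798, -0.537)

(-0.798, -0.537)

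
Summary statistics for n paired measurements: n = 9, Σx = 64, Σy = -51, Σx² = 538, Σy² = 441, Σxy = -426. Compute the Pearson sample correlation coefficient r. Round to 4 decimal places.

S_xy = nΣxy − ΣxΣy = 9·(-426) − 64·(-51) = -3834 − (-3264) = -570
S_xx = nΣx² − (Σx)² = 9·538 − 64² = 4842 − 4096 = 746
S_yy = nΣy² − (Σy)² = 9·441 − (-51)² = 3969 − 2601 = 1368
r = S_xy / √(S_xx·S_yy) = -570 / √(746·1368) = -570 / √1020528 = -570 / 1010.2119 = -0.5642

-0.5642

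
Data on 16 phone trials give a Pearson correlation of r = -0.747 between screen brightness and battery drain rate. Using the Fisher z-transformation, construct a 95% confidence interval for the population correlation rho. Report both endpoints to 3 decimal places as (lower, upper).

z_r = atanh(-0.747) = -0.966133;  SE = 1/√(n−3) = 1/√13 = 0.277350
z-limits: -0.966133 ± 1.960·0.277350 = -0.966133 ± 0.543606 = [-1.509739, -0.422527]
ρ-limits: (tanh -1.509739, tanh -0.422527) = (-0.907, -0.399)

(-0.907, -0.399)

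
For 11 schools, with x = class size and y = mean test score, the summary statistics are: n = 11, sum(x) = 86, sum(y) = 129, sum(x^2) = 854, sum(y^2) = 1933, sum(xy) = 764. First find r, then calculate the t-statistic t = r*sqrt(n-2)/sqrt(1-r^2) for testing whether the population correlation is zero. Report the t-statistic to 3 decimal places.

-5.708

S_xy = nΣxy − ΣxΣy = 11·764 − 86·129 = 8404 − 11094 = -2690
S_xx = nΣx² − (Σx)² = 11·854 − 86² = 9394 − 7396 = 1998
S_yy = nΣy² − (Σy)² = 11·1933 − 129² = 21263 − 16641 = 4622
r = S_xy / √(S_xx·S_yy) = -2690 / √(1998·4622) = -2690 / √9234756 = -2690 / 3038.8741 = -0.8852
t = r·√(n−2)/√(1−r²) = -0.8852·√9 / √(1−0.783579) = -2.655600 / 0.465211 = -5.708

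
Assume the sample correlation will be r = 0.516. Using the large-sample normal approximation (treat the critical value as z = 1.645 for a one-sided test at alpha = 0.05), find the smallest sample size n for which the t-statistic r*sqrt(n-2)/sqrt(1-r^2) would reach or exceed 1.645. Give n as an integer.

10

r√(n−2)/√(1−r²) ≥ 1.645  ⇔  n−2 ≥ (1.645)²·(1−r²)/r²
(1−r²)/r² = (1−0.266256)/0.266256 = 2.7558
n ≥ 2 + 2.706025·2.7558 = 2 + 7.4573 = 9.4573
⌈9.4573⌉ = 10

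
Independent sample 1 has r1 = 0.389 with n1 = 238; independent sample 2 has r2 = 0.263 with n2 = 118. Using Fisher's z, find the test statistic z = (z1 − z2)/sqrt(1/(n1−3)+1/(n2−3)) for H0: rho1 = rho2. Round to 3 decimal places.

Fisher z-transforms: z1 = atanh(0.389) = 0.410621, z2 = atanh(0.263) = 0.269329; difference d = 0.141292
Var(d) = 1/235 + 1/115 = 0.0042553 + 0.0086957 = 0.0129510
z = d/√Var(d) = 0.141292 / √0.0129510 = 0.141292 / 0.113802 = 1.242

1.242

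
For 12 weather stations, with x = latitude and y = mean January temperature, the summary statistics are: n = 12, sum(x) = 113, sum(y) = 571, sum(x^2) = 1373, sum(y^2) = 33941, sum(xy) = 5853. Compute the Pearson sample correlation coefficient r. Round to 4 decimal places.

Numerator: nΣxy − (Σx)(Σy) = 12·5853 − (113)(571) = 5713
Denominator: √[(nΣx²−(Σx)²)(nΣy²−(Σy)²)]
  nΣx²−(Σx)² = 12·1373 − 12769 = 3707;  nΣy²−(Σy)² = 12·33941 − 326041 = 81251
  √(3707·81251) = √301197457 = 17355.0413
r = 5713 / 17355.0413 = 0.3292

0.3292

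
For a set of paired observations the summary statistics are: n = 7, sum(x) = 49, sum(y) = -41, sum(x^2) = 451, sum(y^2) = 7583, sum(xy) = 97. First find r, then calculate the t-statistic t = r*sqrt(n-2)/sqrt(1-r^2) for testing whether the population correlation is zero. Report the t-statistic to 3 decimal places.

Numerator: nΣxy − (Σx)(Σy) = 7·97 − (49)(-41) = 2688
Denominator: √[(nΣx²−(Σx)²)(nΣy²−(Σy)²)]
  nΣx²−(Σx)² = 7·451 − 2401 = 756;  nΣy²−(Σy)² = 7·7583 − 1681 = 51400
  √(756·51400) = √38858400 = 6233.6506
r = 2688 / 6233.6506 = 0.4312
t = r·√(n−2)/√(1−r²) = 0.4312·√5 / √(1−0.185933) = 0.964193 / 0.902257 = 1.069

1.069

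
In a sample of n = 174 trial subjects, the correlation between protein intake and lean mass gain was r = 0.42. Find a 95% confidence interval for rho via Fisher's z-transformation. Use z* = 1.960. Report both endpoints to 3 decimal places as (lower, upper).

(0.289, 0.535)

z_r = atanh(0.42) = 0.447692;  SE = 1/√(n−3) = 1/√171 = 0.076472
z-limits: 0.447692 ± 1.960·0.076472 = 0.447692 ± 0.149885 = [0.297807, 0.597577]
ρ-limits: (tanh 0.297807, tanh 0.597577) = (0.289, 0.535)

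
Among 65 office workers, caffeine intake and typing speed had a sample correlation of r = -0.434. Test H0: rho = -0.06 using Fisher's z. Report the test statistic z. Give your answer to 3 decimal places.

-3.187

z_r = atanh(-0.434) = -0.464814,  z_0 = atanh(-0.06) = -0.060072
SE = 1/√(n−3) = 1/√62 = 0.127000
z = (z_r − z_0)/SE = (-0.464814 − (-0.060072)) / 0.127000 = -0.404742 / 0.127000 = -3.187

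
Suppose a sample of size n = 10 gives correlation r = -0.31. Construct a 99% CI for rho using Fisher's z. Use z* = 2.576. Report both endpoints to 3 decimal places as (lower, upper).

(-0.860, 0.574)

Fisher z: z_r = atanh(r) = ½·ln((1+(-0.31))/(1−(-0.31))) = -0.320545
SE(z) = 1/√(n−3) = 1/√7 = 0.377964
99% ⇒ z* = 2.576; margin = 2.576·0.377964 = 0.973635
CI on z-scale: (-1.294180, 0.653090)
Back-transform: tanh(-1.294180) = -0.860217, tanh(0.653090) = 0.573746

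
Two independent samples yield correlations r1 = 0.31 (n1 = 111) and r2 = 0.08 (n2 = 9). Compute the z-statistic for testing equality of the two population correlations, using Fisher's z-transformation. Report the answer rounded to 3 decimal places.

0.573

z1 = atanh(0.31) = 0.320545,  z2 = atanh(0.08) = 0.080171
SE = √(1/(n1−3) + 1/(n2−3)) = √(1/108 + 1/6) = √(0.0092593 + 0.1666667) = √0.1759260 = 0.419435
z = (z1 − z2)/SE = (0.320545 − 0.080171) / 0.419435 = 0.240374 / 0.419435 = 0.573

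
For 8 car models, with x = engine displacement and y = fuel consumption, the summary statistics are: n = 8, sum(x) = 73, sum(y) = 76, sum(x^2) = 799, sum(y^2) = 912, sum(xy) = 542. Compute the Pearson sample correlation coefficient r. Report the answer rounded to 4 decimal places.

Numerator: nΣxy − (Σx)(Σy) = 8·542 − (73)(76) = -1212
Denominator: √[(nΣx²−(Σx)²)(nΣy²−(Σy)²)]
  nΣx²−(Σx)² = 8·799 − 5329 = 1063;  nΣy²−(Σy)² = 8·912 − 5776 = 1520
  √(1063·1520) = √1615760 = 1271.1255
r = -1212 / 1271.1255 = -0.9535

-0.9535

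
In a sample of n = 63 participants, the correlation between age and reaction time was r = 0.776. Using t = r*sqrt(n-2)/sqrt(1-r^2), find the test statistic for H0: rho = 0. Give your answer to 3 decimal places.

9.609

t = r·√(n−2) / √(1−r²) with r = 0.776, n = 63
  = 0.776·√61 / √(1 − 0.602176)
  = 0.776·7.810250 / 0.630733
  = 6.060754 / 0.630733 = 9.609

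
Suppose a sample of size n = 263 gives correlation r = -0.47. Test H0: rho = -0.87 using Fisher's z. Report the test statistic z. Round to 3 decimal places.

Fisher z: atanh(-0.47) = -0.510070, atanh(-0.87) = -1.333080
z = (z_r − z_0)·√(n−3) = (-0.510070 − (-1.333080))·√260 = 0.823010 · 16.124515 = 13.271

13.271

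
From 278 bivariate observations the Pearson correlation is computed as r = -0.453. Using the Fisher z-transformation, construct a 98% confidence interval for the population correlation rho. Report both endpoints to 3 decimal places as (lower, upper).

Fisher z: z_r = atanh(r) = ½·ln((1+(-0.453))/(1−(-0.453))) = -0.488468
SE(z) = 1/√(n−3) = 1/√275 = 0.060302
98% ⇒ z* = 2.326; margin = 2.326·0.060302 = 0.140262
CI on z-scale: (-0.628730, -0.348206)
Back-transform: tanh(-0.628730) = -0.557177, tanh(-0.348206) = -0.334784

(-0.557, -0.335)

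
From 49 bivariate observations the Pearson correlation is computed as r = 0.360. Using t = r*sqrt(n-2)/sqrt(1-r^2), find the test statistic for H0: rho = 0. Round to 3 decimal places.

2.645

1 − r² = 1 − 0.129600 = 0.870400;  √(1−r²) = 0.932952
√(n−2) = √47 = 6.855655
t = r·√(n−2)/√(1−r²) = 0.360 · 6.855655 / 0.932952 = 2.645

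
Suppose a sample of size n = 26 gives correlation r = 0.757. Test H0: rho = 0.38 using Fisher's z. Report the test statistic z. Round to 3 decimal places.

2.825

Fisher z: atanh(0.757) = 0.989151, atanh(0.38) = 0.400060
z = (z_r − z_0)·√(n−3) = (0.989151 − 0.400060)·√23 = 0.589091 · 4.795832 = 2.825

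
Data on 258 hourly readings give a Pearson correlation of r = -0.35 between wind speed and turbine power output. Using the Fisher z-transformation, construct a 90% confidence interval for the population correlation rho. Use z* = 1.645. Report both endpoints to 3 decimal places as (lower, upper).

z_r = atanh(-0.35) = -0.365444;  SE = 1/√(n−3) = 1/√255 = 0.062622
z-limits: -0.365444 ± 1.645·0.062622 = -0.365444 ± 0.103013 = [-0.468457, -0.262431]
ρ-limits: (tanh -0.468457, tanh -0.262431) = (-0.437, -0.257)

(-0.437, -0.257)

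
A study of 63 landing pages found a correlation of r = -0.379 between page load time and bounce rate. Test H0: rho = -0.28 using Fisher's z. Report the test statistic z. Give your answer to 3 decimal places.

z_r = atanh(-0.379) = -0.398891,  z_0 = atanh(-0.28) = -0.287682
SE = 1/√(n−3) = 1/√60 = 0.129099
z = (z_r − z_0)/SE = (-0.398891 − (-0.287682)) / 0.129099 = -0.111209 / 0.129099 = -0.861

-0.861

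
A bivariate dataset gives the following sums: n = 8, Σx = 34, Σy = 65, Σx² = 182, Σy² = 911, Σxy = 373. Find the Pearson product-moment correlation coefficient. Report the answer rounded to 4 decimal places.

Numerator: nΣxy − (Σx)(Σy) = 8·373 − (34)(65) = 774
Denominator: √[(nΣx²−(Σx)²)(nΣy²−(Σy)²)]
  nΣx²−(Σx)² = 8·182 − 1156 = 300;  nΣy²−(Σy)² = 8·911 − 4225 = 3063
  √(300·3063) = √918900 = 958.5927
r = 774 / 958.5927 = 0.8074

0.8074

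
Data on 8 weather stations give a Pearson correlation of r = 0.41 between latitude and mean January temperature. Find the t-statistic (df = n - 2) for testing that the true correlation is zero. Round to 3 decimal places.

t = r·√(n−2) / √(1−r²) with r = 0.41, n = 8
  = 0.41·√6 / √(1 − 0.1681)
  = 0.41·2.449490 / 0.912086
  = 1.004291 / 0.912086 = 1.101

1.101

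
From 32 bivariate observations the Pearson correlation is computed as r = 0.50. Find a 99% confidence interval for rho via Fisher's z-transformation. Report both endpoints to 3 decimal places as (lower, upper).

z_r = atanh(0.50) = 0.549306;  SE = 1/√(n−3) = 1/√29 = 0.185695
z-limits: 0.549306 ± 2.576·0.185695 = 0.549306 ± 0.478350 = [0.070956, 1.027656]
ρ-limits: (tanh 0.070956, tanh 1.027656) = (0.071, 0.773)

(0.071, 0.773)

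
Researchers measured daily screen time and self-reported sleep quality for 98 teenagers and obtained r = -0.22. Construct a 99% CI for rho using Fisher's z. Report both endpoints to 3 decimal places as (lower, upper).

z_r = atanh(-0.22) = -0.223656;  SE = 1/√(n−3) = 1/√95 = 0.102598
z-limits: -0.223656 ± 2.576·0.102598 = -0.223656 ± 0.264292 = [-0.487948, 0.040636]
ρ-limits: (tanh -0.487948, tanh 0.040636) = (-0.453, 0.041)

(-0.453, 0.041)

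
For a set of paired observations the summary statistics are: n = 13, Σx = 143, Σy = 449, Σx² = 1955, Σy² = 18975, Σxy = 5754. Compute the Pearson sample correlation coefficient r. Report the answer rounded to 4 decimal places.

0.7082

Numerator: nΣxy − (Σx)(Σy) = 13·5754 − (143)(449) = 10595
Denominator: √[(nΣx²−(Σx)²)(nΣy²−(Σy)²)]
  nΣx²−(Σx)² = 13·1955 − 20449 = 4966;  nΣy²−(Σy)² = 13·18975 − 201601 = 45074
  √(4966·45074) = √223837484 = 14961.1993
r = 10595 / 14961.1993 = 0.7082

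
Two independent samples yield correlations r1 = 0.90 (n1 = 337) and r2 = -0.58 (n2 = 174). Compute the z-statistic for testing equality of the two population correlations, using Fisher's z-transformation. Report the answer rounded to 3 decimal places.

22.702

z1 = atanh(0.90) = 1.472219,  z2 = atanh(-0.58) = -0.662463
SE = √(1/(n1−3) + 1/(n2−3)) = √(1/334 + 1/171) = √(0.0029940 + 0.0058480) = √0.0088420 = 0.094032
z = (z1 − z2)/SE = (1.472219 − (-0.662463)) / 0.094032 = 2.134682 / 0.094032 = 22.702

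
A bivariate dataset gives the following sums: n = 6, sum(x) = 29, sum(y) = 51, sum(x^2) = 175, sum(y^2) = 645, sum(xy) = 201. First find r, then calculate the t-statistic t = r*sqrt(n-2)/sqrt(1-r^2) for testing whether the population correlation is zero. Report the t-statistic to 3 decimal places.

-1.250

S_xy = nΣxy − ΣxΣy = 6·201 − 29·51 = 1206 − 1479 = -273
S_xx = nΣx² − (Σx)² = 6·175 − 29² = 1050 − 841 = 209
S_yy = nΣy² − (Σy)² = 6·645 − 51² = 3870 − 2601 = 1269
r = S_xy / √(S_xx·S_yy) = -273 / √(209·1269) = -273 / √265221 = -273 / 514.9961 = -0.5301
t = r·√(n−2)/√(1−r²) = -0.5301·√4 / √(1−0.281006) = -1.060200 / 0.847935 = -1.250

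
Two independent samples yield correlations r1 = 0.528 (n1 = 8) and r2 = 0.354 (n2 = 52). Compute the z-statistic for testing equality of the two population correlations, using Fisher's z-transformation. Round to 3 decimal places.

Fisher z-transforms: z1 = atanh(0.528) = 0.587368, z2 = atanh(0.354) = 0.370009; difference d = 0.217359
Var(d) = 1/5 + 1/49 = 0.2000000 + 0.0204082 = 0.2204082
z = d/√Var(d) = 0.217359 / √0.2204082 = 0.217359 / 0.469477 = 0.463

0.463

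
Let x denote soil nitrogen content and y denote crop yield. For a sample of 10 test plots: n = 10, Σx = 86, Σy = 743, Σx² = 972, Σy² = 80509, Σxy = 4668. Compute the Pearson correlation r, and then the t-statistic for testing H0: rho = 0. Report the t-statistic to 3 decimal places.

-2.852

Numerator: nΣxy − (Σx)(Σy) = 10·4668 − (86)(743) = -17218
Denominator: √[(nΣx²−(Σx)²)(nΣy²−(Σy)²)]
  nΣx²−(Σx)² = 10·972 − 7396 = 2324;  nΣy²−(Σy)² = 10·80509 − 552049 = 253041
  √(2324·253041) = √588067284 = 24250.0986
r = -17218 / 24250.0986 = -0.7100
t = r·√(n−2)/√(1−r²) = -0.7100·√8 / √(1−0.504100) = -2.008183 / 0.704202 = -2.852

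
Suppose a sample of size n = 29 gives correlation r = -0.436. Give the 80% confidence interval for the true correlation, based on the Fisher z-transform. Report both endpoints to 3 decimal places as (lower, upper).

(-0.616, -0.213)

z_r = atanh(-0.436) = -0.467281;  SE = 1/√(n−3) = 1/√26 = 0.196116
z-limits: -0.467281 ± 1.282·0.196116 = -0.467281 ± 0.251421 = [-0.718702, -0.215860]
ρ-limits: (tanh -0.718702, tanh -0.215860) = (-0.616, -0.213)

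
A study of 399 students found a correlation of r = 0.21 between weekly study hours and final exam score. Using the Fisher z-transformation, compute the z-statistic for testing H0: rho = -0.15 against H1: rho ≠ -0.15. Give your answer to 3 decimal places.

7.250

z_r = atanh(0.21) = 0.213171,  z_0 = atanh(-0.15) = -0.151140
SE = 1/√(n−3) = 1/√396 = 0.050252
z = (z_r − z_0)/SE = (0.213171 − (-0.151140)) / 0.050252 = 0.364311 / 0.050252 = 7.250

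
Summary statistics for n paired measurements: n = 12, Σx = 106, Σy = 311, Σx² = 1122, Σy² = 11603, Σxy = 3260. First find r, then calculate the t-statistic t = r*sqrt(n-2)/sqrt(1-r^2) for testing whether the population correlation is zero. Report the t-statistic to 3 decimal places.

2.581

Numerator: nΣxy − (Σx)(Σy) = 12·3260 − (106)(311) = 6154
Denominator: √[(nΣx²−(Σx)²)(nΣy²−(Σy)²)]
  nΣx²−(Σx)² = 12·1122 − 11236 = 2228;  nΣy²−(Σy)² = 12·11603 − 96721 = 42515
  √(2228·42515) = √94723420 = 9732.5957
r = 6154 / 9732.5957 = 0.6323
t = r·√(n−2)/√(1−r²) = 0.6323·√10 / √(1−0.399803) = 1.999508 / 0.774724 = 2.581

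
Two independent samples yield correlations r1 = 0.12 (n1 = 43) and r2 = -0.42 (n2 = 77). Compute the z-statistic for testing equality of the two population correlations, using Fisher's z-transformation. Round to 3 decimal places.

Fisher z-transforms: z1 = atanh(0.12) = 0.120581, z2 = atanh(-0.42) = -0.447692; difference d = 0.568273
Var(d) = 1/40 + 1/74 = 0.0250000 + 0.0135135 = 0.0385135
z = d/√Var(d) = 0.568273 / √0.0385135 = 0.568273 / 0.196249 = 2.896

2.896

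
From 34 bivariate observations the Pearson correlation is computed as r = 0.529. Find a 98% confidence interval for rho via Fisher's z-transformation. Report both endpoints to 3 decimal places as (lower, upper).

(0.169, 0.764)

z_r = atanh(0.529) = 0.588756;  SE = 1/√(n−3) = 1/√31 = 0.179605
z-limits: 0.588756 ± 2.326·0.179605 = 0.588756 ± 0.417761 = [0.170995, 1.006517]
ρ-limits: (tanh 0.170995, tanh 1.006517) = (0.169, 0.764)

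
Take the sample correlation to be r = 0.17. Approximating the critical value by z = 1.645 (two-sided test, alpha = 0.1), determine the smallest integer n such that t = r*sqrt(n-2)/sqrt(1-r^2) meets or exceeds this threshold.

93

Need r·√(n−2)/√(1−r²) ≥ 1.645
√(n−2) ≥ 1.645·√(1−0.0289) / 0.17 = 1.645·0.985444 / 0.17 = 9.5356
n−2 ≥ 90.9277  ⇒  n ≥ 92.9277
Smallest integer n = 93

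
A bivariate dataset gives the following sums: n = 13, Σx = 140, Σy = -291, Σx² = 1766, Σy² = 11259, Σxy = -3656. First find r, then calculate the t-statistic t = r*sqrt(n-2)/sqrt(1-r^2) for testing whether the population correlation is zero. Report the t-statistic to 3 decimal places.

Numerator: nΣxy − (Σx)(Σy) = 13·(-3656) − (140)(-291) = -6788
Denominator: √[(nΣx²−(Σx)²)(nΣy²−(Σy)²)]
  nΣx²−(Σx)² = 13·1766 − 19600 = 3358;  nΣy²−(Σy)² = 13·11259 − 84681 = 61686
  √(3358·61686) = √207141588 = 14392.4143
r = -6788 / 14392.4143 = -0.4716
t = r·√(n−2)/√(1−r²) = -0.4716·√11 / √(1−0.222407) = -1.564120 / 0.881812 = -1.774

-1.774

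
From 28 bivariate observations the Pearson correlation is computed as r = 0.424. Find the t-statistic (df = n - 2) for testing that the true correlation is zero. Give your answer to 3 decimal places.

2.387

t = r·√(n−2) / √(1−r²) with r = 0.424, n = 28
  = 0.424·√26 / √(1 − 0.179776)
  = 0.424·5.099020 / 0.905662
  = 2.161984 / 0.905662 = 2.387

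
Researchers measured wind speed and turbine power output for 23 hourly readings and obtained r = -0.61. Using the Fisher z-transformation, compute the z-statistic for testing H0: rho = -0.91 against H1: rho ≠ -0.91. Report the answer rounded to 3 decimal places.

3.661

z_r = atanh(-0.61) = -0.708921,  z_0 = atanh(-0.91) = -1.527524
SE = 1/√(n−3) = 1/√20 = 0.223607
z = (z_r − z_0)/SE = (-0.708921 − (-1.527524)) / 0.223607 = 0.818603 / 0.223607 = 3.661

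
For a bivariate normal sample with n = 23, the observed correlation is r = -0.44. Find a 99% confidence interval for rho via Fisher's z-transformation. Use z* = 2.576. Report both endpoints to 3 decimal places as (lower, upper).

(-0.781, 0.103)

z_r = atanh(-0.44) = -0.472231;  SE = 1/√(n−3) = 1/√20 = 0.223607
z-limits: -0.472231 ± 2.576·0.223607 = -0.472231 ± 0.576012 = [-1.048243, 0.103781]
ρ-limits: (tanh -1.048243, tanh 0.103781) = (-0.781, 0.103)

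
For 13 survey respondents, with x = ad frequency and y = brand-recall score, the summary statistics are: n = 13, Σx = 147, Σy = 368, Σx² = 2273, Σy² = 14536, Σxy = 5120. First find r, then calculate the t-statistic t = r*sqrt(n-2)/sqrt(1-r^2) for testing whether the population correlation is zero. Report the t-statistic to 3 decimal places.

S_xy = nΣxy − ΣxΣy = 13·5120 − 147·368 = 66560 − 54096 = 12464
S_xx = nΣx² − (Σx)² = 13·2273 − 147² = 29549 − 21609 = 7940
S_yy = nΣy² − (Σy)² = 13·14536 − 368² = 188968 − 135424 = 53544
r = S_xy / √(S_xx·S_yy) = 12464 / √(7940·53544) = 12464 / √425139360 = 12464 / 20618.9078 = 0.6045
t = r·√(n−2)/√(1−r²) = 0.6045·√11 / √(1−0.365420) = 2.004900 / 0.796605 = 2.517

2.517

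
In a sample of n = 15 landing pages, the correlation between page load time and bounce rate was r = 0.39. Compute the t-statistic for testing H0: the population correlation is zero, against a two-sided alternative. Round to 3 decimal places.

1.527

t = r·√(n−2) / √(1−r²) with r = 0.39, n = 15
  = 0.39·√13 / √(1 − 0.1521)
  = 0.39·3.605551 / 0.920815
  = 1.406165 / 0.920815 = 1.527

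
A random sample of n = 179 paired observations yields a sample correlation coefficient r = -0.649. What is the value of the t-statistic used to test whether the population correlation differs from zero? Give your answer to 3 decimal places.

t = r·√(n−2) / √(1−r²) with r = -0.649, n = 179
  = -0.649·√177 / √(1 − 0.421201)
  = -0.649·13.304135 / 0.760788
  = -8.634384 / 0.760788 = -11.349

-11.349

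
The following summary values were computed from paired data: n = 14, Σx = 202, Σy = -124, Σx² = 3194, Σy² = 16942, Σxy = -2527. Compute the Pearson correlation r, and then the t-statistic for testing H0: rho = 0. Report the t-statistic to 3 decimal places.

S_xy = nΣxy − ΣxΣy = 14·(-2527) − 202·(-124) = -35378 − (-25048) = -10330
S_xx = nΣx² − (Σx)² = 14·3194 − 202² = 44716 − 40804 = 3912
S_yy = nΣy² − (Σy)² = 14·16942 − (-124)² = 237188 − 15376 = 221812
r = S_xy / √(S_xx·S_yy) = -10330 / √(3912·221812) = -10330 / √867728544 = -10330 / 29457.2325 = -0.3507
t = r·√(n−2)/√(1−r²) = -0.3507·√12 / √(1−0.122990) = -1.214860 / 0.936488 = -1.297

-1.297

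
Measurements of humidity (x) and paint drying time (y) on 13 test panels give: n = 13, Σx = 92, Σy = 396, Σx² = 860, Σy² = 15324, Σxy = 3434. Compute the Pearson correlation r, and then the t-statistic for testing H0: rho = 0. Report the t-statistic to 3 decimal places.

3.941

Numerator: nΣxy − (Σx)(Σy) = 13·3434 − (92)(396) = 8210
Denominator: √[(nΣx²−(Σx)²)(nΣy²−(Σy)²)]
  nΣx²−(Σx)² = 13·860 − 8464 = 2716;  nΣy²−(Σy)² = 13·15324 − 156816 = 42396
  √(2716·42396) = √115147536 = 10730.6820
r = 8210 / 10730.6820 = 0.7651
t = r·√(n−2)/√(1−r²) = 0.7651·√11 / √(1−0.585378) = 2.537550 / 0.643911 = 3.941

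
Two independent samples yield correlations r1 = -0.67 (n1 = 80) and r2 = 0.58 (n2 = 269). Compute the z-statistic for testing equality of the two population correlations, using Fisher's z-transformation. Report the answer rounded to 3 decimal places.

-11.384

z1 = atanh(-0.67) = -0.810743,  z2 = atanh(0.58) = 0.662463
SE = √(1/(n1−3) + 1/(n2−3)) = √(1/77 + 1/266) = √(0.0129870 + 0.0037594) = √0.0167464 = 0.129408
z = (z1 − z2)/SE = (-0.810743 − 0.662463) / 0.129408 = -1.473206 / 0.129408 = -11.384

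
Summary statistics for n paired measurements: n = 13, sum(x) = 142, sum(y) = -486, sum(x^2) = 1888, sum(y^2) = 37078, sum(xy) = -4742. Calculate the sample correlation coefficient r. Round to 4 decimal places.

Numerator: nΣxy − (Σx)(Σy) = 13·(-4742) − (142)(-486) = 7366
Denominator: √[(nΣx²−(Σx)²)(nΣy²−(Σy)²)]
  nΣx²−(Σx)² = 13·1888 − 20164 = 4380;  nΣy²−(Σy)² = 13·37078 − 236196 = 245818
  √(4380·245818) = √1076682840 = 32812.8457
r = 7366 / 32812.8457 = 0.2245

0.2245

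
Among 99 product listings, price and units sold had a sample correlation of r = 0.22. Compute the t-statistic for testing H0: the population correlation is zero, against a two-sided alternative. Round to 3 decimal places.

t = r·√(n−2) / √(1−r²) with r = 0.22, n = 99
  = 0.22·√97 / √(1 − 0.0484)
  = 0.22·9.848858 / 0.975500
  = 2.166749 / 0.975500 = 2.221

2.221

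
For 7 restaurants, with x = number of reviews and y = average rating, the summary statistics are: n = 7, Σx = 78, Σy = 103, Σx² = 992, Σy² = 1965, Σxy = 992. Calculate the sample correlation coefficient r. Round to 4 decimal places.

S_xy = nΣxy − ΣxΣy = 7·992 − 78·103 = 6944 − 8034 = -1090
S_xx = nΣx² − (Σx)² = 7·992 − 78² = 6944 − 6084 = 860
S_yy = nΣy² − (Σy)² = 7·1965 − 103² = 13755 − 10609 = 3146
r = S_xy / √(S_xx·S_yy) = -1090 / √(860·3146) = -1090 / √2705560 = -1090 / 1644.8587 = -0.6627

-0.6627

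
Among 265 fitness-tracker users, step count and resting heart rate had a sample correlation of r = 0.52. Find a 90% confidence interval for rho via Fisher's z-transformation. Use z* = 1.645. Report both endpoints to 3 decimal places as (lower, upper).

z_r = atanh(0.52) = 0.576340;  SE = 1/√(n−3) = 1/√262 = 0.061780
z-limits: 0.576340 ± 1.645·0.061780 = 0.576340 ± 0.101628 = [0.474712, 0.677968]
ρ-limits: (tanh 0.474712, tanh 0.677968) = (0.442, 0.590)

(0.442, 0.590)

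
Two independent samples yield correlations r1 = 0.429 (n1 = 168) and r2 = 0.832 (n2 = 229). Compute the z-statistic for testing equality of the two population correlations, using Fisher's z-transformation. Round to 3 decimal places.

-7.187

z1 = atanh(0.429) = 0.458670,  z2 = atanh(0.832) = 1.194600
SE = √(1/(n1−3) + 1/(n2−3)) = √(1/165 + 1/226) = √(0.0060606 + 0.0044248) = √0.0104854 = 0.102398
z = (z1 − z2)/SE = (0.458670 − 1.194600) / 0.102398 = -0.735930 / 0.102398 = -7.187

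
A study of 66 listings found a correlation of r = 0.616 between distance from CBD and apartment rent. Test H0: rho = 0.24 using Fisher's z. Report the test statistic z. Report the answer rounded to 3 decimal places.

3.760

Fisher z: atanh(0.616) = 0.718533, atanh(0.24) = 0.244774
z = (z_r − z_0)·√(n−3) = (0.718533 − 0.244774)·√63 = 0.473759 · 7.937254 = 3.760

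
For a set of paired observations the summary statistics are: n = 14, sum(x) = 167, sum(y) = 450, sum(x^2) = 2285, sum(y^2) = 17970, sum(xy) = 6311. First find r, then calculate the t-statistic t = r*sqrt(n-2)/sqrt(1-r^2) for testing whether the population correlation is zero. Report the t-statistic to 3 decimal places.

Numerator: nΣxy − (Σx)(Σy) = 14·6311 − (167)(450) = 13204
Denominator: √[(nΣx²−(Σx)²)(nΣy²−(Σy)²)]
  nΣx²−(Σx)² = 14·2285 − 27889 = 4101;  nΣy²−(Σy)² = 14·17970 − 202500 = 49080
  √(4101·49080) = √201277080 = 14187.2154
r = 13204 / 14187.2154 = 0.9307
t = r·√(n−2)/√(1−r²) = 0.9307·√12 / √(1−0.866202) = 3.224039 / 0.365784 = 8.814

8.814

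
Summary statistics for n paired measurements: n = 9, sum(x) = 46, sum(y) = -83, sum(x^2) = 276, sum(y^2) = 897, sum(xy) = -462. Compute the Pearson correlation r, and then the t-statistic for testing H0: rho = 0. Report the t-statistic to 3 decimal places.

Numerator: nΣxy − (Σx)(Σy) = 9·(-462) − (46)(-83) = -340
Denominator: √[(nΣx²−(Σx)²)(nΣy²−(Σy)²)]
  nΣx²−(Σx)² = 9·276 − 2116 = 368;  nΣy²−(Σy)² = 9·897 − 6889 = 1184
  √(368·1184) = √435712 = 660.0848
r = -340 / 660.0848 = -0.5151
t = r·√(n−2)/√(1−r²) = -0.5151·√7 / √(1−0.265328) = -1.362827 / 0.857130 = -1.590

-1.590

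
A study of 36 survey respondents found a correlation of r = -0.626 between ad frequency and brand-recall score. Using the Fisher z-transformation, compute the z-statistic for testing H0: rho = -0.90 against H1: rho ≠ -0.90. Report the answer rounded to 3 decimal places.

4.236

z_r = atanh(-0.626) = -0.734811,  z_0 = atanh(-0.90) = -1.472219
SE = 1/√(n−3) = 1/√33 = 0.174078
z = (z_r − z_0)/SE = (-0.734811 − (-1.472219)) / 0.174078 = 0.737408 / 0.174078 = 4.236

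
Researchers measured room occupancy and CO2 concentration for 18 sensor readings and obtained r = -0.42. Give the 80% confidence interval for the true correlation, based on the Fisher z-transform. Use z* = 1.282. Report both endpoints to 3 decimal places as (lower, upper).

(-0.652, -0.116)

Fisher z: z_r = atanh(r) = ½·ln((1+(-0.42))/(1−(-0.42))) = -0.447692
SE(z) = 1/√(n−3) = 1/√15 = 0.258199
80% ⇒ z* = 1.282; margin = 1.282·0.258199 = 0.331011
CI on z-scale: (-0.778703, -0.116681)
Back-transform: tanh(-0.778703) = -0.651962, tanh(-0.116681) = -0.116154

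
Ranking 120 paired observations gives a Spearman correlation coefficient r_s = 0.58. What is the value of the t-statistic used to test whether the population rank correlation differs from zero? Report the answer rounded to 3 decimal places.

t = r_s·√(n−2) / √(1−r_s²) with r_s = 0.58, n = 120
  = 0.58·√118 / √(1 − 0.3364)
  = 0.58·10.862780 / 0.814616
  = 6.300412 / 0.814616 = 7.734

7.734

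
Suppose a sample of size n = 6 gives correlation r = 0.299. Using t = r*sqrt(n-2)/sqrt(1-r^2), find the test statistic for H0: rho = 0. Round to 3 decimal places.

0.627

1 − r² = 1 − 0.089401 = 0.910599;  √(1−r²) = 0.954253
√(n−2) = √4 = 2.000000
t = r·√(n−2)/√(1−r²) = 0.299 · 2.000000 / 0.954253 = 0.627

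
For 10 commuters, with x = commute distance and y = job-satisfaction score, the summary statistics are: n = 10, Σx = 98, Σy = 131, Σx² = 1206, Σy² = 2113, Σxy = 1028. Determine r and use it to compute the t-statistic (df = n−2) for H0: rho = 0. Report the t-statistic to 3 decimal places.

-4.042

Numerator: nΣxy − (Σx)(Σy) = 10·1028 − (98)(131) = -2558
Denominator: √[(nΣx²−(Σx)²)(nΣy²−(Σy)²)]
  nΣx²−(Σx)² = 10·1206 − 9604 = 2456;  nΣy²−(Σy)² = 10·2113 − 17161 = 3969
  √(2456·3969) = √9747864 = 3122.1569
r = -2558 / 3122.1569 = -0.8193
t = r·√(n−2)/√(1−r²) = -0.8193·√8 / √(1−0.671252) = -2.317330 / 0.573366 = -4.042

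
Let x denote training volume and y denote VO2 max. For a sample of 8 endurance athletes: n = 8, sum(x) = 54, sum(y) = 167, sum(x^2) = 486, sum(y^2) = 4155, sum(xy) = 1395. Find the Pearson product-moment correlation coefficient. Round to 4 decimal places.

S_xy = nΣxy − ΣxΣy = 8·1395 − 54·167 = 11160 − 9018 = 2142
S_xx = nΣx² − (Σx)² = 8·486 − 54² = 3888 − 2916 = 972
S_yy = nΣy² − (Σy)² = 8·4155 − 167² = 33240 − 27889 = 5351
r = S_xy / √(S_xx·S_yy) = 2142 / √(972·5351) = 2142 / √5201172 = 2142 / 2280.6078 = 0.9392

0.9392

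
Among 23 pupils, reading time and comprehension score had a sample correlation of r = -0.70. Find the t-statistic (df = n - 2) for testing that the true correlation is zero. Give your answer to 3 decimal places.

t = r·√(n−2) / √(1−r²) with r = -0.70, n = 23
  = -0.70·√21 / √(1 − 0.4900)
  = -0.70·4.582576 / 0.714143
  = -3.207803 / 0.714143 = -4.492

-4.492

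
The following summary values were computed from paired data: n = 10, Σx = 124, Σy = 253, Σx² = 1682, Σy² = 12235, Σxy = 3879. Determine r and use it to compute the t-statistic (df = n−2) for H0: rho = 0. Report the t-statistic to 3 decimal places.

Numerator: nΣxy − (Σx)(Σy) = 10·3879 − (124)(253) = 7418
Denominator: √[(nΣx²−(Σx)²)(nΣy²−(Σy)²)]
  nΣx²−(Σx)² = 10·1682 − 15376 = 1444;  nΣy²−(Σy)² = 10·12235 − 64009 = 58341
  √(1444·58341) = √84244404 = 9178.4750
r = 7418 / 9178.4750 = 0.8082
t = r·√(n−2)/√(1−r²) = 0.8082·√8 / √(1−0.653187) = 2.285935 / 0.588908 = 3.882

3.882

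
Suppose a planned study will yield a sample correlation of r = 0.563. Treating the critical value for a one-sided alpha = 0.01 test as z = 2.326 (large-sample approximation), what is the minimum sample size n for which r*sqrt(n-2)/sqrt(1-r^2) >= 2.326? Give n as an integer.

14

Need r·√(n−2)/√(1−r²) ≥ 2.326
√(n−2) ≥ 2.326·√(1−0.316969) / 0.563 = 2.326·0.826457 / 0.563 = 3.4145
n−2 ≥ 11.6588  ⇒  n ≥ 13.6588
Smallest integer n = 14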